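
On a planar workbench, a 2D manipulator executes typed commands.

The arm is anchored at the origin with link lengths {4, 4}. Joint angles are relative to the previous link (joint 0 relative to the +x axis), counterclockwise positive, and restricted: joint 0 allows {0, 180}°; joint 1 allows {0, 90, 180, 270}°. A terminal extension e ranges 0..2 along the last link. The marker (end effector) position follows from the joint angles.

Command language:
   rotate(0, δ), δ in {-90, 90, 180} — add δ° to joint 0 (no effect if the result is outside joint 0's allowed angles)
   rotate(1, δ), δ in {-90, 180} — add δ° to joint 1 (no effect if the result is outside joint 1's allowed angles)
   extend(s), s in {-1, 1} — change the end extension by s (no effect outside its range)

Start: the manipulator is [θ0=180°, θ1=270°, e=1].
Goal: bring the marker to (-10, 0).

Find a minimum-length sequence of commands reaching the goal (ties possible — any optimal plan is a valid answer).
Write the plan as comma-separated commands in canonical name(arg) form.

start: [θ0=180°, θ1=270°, e=1]
t=1 rotate(1, 180) ⇒ [θ0=180°, θ1=90°, e=1]
t=2 rotate(1, -90) ⇒ [θ0=180°, θ1=0°, e=1]
t=3 extend(1) ⇒ [θ0=180°, θ1=0°, e=2]
no 2-step plan works, so 3 is optimal.

rotate(1, 180), rotate(1, -90), extend(1)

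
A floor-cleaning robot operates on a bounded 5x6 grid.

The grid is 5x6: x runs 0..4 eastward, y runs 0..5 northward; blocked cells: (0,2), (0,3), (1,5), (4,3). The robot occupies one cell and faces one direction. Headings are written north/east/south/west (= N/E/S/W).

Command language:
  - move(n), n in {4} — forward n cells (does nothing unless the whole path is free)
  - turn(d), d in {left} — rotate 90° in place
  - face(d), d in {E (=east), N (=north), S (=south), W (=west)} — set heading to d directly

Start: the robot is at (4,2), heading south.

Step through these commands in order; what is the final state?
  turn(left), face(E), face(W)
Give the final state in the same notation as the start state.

at (4,2), heading west

start: at (4,2), heading south
step 1 (turn(left)): at (4,2), heading east
step 2 (face(E)): at (4,2), heading east
step 3 (face(W)): at (4,2), heading west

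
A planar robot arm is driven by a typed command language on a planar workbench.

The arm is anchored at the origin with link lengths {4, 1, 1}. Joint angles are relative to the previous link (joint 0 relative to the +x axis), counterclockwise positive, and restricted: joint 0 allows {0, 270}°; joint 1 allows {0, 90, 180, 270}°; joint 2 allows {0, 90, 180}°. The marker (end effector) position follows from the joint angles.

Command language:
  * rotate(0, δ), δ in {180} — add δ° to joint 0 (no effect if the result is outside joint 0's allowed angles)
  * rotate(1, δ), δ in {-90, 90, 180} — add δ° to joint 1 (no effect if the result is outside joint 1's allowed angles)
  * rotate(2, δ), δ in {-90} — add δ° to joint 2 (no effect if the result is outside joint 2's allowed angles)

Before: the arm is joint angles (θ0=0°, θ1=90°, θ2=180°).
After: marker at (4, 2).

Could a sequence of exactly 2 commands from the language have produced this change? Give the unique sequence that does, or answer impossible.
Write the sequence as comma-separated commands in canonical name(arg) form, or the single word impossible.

rotate(2, -90), rotate(2, -90)

t0: joint angles (θ0=0°, θ1=90°, θ2=180°)
t=1 rotate(2, -90) ⇒ joint angles (θ0=0°, θ1=90°, θ2=90°)
t=2 rotate(2, -90) ⇒ joint angles (θ0=0°, θ1=90°, θ2=0°)
no rival 2-sequence matches.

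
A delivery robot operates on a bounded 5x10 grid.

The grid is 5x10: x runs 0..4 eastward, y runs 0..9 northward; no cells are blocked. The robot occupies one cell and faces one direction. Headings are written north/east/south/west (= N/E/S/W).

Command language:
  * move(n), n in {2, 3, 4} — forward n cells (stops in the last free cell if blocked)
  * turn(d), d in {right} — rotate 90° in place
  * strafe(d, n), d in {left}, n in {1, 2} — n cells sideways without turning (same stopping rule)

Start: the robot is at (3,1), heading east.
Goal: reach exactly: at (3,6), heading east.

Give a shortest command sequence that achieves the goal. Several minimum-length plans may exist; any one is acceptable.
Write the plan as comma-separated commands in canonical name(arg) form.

strafe(left, 2), strafe(left, 2), strafe(left, 1)

t0: at (3,1), heading east
1. strafe(left, 2) → at (3,3), heading east
2. strafe(left, 2) → at (3,5), heading east
3. strafe(left, 1) → at (3,6), heading east
nothing shorter than 3 reaches the goal.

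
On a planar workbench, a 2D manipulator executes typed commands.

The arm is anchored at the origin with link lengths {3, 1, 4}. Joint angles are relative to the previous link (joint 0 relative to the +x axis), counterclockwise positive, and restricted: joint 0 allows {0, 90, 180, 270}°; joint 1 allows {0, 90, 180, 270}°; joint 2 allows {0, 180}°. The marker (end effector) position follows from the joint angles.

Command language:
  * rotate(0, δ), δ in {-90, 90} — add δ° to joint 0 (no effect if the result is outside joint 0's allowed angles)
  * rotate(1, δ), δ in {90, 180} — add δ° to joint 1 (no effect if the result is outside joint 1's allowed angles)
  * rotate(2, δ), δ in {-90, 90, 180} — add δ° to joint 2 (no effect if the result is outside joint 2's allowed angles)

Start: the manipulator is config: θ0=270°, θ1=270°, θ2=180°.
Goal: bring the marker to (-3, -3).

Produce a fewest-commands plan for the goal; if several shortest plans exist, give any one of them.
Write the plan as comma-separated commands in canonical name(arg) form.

rotate(1, 180)

from: config: θ0=270°, θ1=270°, θ2=180°
[1] after rotate(1, 180): config: θ0=270°, θ1=90°, θ2=180°
nothing shorter than 1 reaches the goal.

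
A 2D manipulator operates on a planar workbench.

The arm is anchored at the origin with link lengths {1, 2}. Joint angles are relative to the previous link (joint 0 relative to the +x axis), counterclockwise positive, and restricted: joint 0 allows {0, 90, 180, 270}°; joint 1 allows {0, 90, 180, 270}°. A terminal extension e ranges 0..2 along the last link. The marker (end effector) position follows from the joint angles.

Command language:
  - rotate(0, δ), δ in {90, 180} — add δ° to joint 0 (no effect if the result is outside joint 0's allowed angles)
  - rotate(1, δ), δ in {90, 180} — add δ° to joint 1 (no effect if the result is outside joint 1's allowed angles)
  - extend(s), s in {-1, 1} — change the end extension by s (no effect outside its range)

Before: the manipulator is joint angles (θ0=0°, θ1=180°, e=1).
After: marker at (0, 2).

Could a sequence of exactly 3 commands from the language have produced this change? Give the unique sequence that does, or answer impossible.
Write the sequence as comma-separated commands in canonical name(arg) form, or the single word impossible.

rotate(0, 90), rotate(0, 90), rotate(0, 90)

from: joint angles (θ0=0°, θ1=180°, e=1)
step 1 (rotate(0, 90)): joint angles (θ0=90°, θ1=180°, e=1)
step 2 (rotate(0, 90)): joint angles (θ0=180°, θ1=180°, e=1)
step 3 (rotate(0, 90)): joint angles (θ0=270°, θ1=180°, e=1)
no rival 3-sequence matches.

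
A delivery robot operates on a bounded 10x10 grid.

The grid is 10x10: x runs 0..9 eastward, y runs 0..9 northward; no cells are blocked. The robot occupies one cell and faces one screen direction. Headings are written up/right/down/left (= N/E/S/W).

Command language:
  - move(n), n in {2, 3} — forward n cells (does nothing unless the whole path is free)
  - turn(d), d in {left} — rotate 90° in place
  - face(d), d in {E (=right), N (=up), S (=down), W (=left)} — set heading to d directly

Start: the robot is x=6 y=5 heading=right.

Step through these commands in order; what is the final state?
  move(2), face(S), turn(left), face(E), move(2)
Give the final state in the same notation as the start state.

x=8 y=5 heading=right

start: x=6 y=5 heading=right
[1] after move(2): x=8 y=5 heading=right
[2] after face(S): x=8 y=5 heading=down
[3] after turn(left): x=8 y=5 heading=right
[4] after face(E): x=8 y=5 heading=right
[5] after move(2): x=8 y=5 heading=right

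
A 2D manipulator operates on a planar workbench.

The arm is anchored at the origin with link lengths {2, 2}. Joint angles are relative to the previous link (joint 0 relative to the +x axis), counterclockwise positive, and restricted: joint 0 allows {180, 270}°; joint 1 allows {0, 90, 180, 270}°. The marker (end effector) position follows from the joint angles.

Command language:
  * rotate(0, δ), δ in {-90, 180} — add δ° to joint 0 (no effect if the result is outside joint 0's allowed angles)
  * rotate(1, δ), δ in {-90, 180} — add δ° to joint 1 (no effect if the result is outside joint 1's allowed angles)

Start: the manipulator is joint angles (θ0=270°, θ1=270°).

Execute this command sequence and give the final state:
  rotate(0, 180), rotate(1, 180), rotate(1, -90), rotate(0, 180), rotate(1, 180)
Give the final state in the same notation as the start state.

begin: joint angles (θ0=270°, θ1=270°)
t=1 rotate(0, 180) ⇒ joint angles (θ0=270°, θ1=270°)
t=2 rotate(1, 180) ⇒ joint angles (θ0=270°, θ1=90°)
t=3 rotate(1, -90) ⇒ joint angles (θ0=270°, θ1=0°)
t=4 rotate(0, 180) ⇒ joint angles (θ0=270°, θ1=0°)
t=5 rotate(1, 180) ⇒ joint angles (θ0=270°, θ1=180°)

joint angles (θ0=270°, θ1=180°)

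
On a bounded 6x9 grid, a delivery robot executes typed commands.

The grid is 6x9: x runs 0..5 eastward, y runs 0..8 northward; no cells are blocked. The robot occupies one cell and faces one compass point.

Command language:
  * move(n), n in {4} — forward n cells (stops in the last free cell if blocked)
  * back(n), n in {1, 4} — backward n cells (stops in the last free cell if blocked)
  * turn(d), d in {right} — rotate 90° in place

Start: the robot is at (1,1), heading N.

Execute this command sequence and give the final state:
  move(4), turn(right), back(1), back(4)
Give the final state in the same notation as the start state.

at (0,5), heading E

t0: at (1,1), heading N
1. move(4) → at (1,5), heading N
2. turn(right) → at (1,5), heading E
3. back(1) → at (0,5), heading E
4. back(4) → at (0,5), heading E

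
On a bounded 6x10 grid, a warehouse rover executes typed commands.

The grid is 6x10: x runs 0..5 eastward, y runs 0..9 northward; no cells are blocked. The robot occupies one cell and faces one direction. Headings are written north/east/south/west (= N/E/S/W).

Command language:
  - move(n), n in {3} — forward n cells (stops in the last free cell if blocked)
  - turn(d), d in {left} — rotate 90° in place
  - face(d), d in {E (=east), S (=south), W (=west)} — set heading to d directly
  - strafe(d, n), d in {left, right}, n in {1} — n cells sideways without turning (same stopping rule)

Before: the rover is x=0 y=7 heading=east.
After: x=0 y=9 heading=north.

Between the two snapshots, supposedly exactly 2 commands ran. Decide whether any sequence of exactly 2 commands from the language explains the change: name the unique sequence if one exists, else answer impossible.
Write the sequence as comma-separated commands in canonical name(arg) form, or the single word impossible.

key: move(3) runs into the grid edge before its full distance
t0: x=0 y=7 heading=east
t=1 turn(left) ⇒ x=0 y=7 heading=north
t=2 move(3) ⇒ x=0 y=9 heading=north
no other 2-command option fits: unique.

turn(left), move(3)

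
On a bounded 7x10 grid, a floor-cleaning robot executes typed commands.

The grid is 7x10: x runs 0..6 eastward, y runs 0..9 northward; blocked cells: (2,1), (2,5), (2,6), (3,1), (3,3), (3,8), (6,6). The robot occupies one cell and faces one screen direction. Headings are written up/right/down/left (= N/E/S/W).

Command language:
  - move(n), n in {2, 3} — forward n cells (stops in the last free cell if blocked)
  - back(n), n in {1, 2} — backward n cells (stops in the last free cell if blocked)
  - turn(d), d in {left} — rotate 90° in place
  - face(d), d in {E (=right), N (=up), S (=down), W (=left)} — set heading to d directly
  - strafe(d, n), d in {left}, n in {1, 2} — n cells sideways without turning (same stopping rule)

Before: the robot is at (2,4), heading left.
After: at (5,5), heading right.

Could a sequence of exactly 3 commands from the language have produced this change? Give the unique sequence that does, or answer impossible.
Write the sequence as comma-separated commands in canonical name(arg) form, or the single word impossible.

key: cell and facing (now E) both changed — the 3 commands mix motion and turning
from: at (2,4), heading left
step 1 (face(E)): at (2,4), heading right
step 2 (move(3)): at (5,4), heading right
step 3 (strafe(left, 1)): at (5,5), heading right
all 1331 alternatives checked — unique.

face(E), move(3), strafe(left, 1)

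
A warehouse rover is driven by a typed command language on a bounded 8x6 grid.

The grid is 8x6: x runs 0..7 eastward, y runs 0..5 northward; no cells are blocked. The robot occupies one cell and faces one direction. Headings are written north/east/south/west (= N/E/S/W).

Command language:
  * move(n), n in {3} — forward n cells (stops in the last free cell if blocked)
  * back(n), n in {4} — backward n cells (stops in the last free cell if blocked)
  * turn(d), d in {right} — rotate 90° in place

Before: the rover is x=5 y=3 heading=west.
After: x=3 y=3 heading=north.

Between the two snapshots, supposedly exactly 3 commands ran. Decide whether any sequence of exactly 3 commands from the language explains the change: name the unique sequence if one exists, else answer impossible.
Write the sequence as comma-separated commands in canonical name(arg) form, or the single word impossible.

checked all 3-command options: none fits.

impossible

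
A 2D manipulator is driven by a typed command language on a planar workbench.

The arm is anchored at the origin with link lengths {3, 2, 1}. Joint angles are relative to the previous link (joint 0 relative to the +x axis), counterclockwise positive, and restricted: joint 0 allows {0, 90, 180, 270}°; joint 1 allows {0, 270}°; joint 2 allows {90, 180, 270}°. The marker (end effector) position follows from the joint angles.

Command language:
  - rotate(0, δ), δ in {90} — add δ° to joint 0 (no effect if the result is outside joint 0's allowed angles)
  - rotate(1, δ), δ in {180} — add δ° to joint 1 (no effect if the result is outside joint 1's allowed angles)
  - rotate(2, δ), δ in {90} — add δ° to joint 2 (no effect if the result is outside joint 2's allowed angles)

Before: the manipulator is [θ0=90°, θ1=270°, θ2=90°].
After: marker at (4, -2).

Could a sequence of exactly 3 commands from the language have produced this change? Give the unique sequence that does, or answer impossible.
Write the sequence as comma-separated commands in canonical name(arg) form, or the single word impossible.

from: [θ0=90°, θ1=270°, θ2=90°]
step 1 (rotate(0, 90)): [θ0=180°, θ1=270°, θ2=90°]
step 2 (rotate(0, 90)): [θ0=270°, θ1=270°, θ2=90°]
step 3 (rotate(0, 90)): [θ0=0°, θ1=270°, θ2=90°]
uniquely the one of 27 3-step routes that fits.

rotate(0, 90), rotate(0, 90), rotate(0, 90)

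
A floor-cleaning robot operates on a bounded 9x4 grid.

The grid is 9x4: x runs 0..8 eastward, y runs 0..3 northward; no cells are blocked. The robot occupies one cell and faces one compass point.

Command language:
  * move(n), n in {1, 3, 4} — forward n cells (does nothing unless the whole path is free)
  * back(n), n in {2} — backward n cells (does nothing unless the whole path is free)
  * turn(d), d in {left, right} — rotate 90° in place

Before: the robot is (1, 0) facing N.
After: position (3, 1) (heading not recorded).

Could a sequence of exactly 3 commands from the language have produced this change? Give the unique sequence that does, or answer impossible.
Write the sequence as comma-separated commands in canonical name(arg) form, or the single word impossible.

move(1), turn(left), back(2)

key: order matters: swapping move(1) and back(2) lands elsewhere
start: (1, 0) facing N
t=1 move(1) ⇒ (1, 1) facing N
t=2 turn(left) ⇒ (1, 1) facing W
t=3 back(2) ⇒ (3, 1) facing W
uniquely the one of 216 3-step routes that fits.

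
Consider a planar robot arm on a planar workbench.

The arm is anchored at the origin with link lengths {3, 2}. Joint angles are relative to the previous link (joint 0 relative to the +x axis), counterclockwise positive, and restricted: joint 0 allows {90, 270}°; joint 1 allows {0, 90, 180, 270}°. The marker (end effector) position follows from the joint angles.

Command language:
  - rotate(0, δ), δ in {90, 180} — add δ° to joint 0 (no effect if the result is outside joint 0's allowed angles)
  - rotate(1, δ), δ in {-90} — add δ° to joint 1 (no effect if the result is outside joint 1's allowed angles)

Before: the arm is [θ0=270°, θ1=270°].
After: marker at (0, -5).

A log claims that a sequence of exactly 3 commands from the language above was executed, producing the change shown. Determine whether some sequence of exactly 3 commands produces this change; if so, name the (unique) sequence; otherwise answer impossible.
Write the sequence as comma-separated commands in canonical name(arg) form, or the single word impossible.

start: [θ0=270°, θ1=270°]
[1] after rotate(1, -90): [θ0=270°, θ1=180°]
[2] after rotate(1, -90): [θ0=270°, θ1=90°]
[3] after rotate(1, -90): [θ0=270°, θ1=0°]
no other 3-command option fits: unique.

rotate(1, -90), rotate(1, -90), rotate(1, -90)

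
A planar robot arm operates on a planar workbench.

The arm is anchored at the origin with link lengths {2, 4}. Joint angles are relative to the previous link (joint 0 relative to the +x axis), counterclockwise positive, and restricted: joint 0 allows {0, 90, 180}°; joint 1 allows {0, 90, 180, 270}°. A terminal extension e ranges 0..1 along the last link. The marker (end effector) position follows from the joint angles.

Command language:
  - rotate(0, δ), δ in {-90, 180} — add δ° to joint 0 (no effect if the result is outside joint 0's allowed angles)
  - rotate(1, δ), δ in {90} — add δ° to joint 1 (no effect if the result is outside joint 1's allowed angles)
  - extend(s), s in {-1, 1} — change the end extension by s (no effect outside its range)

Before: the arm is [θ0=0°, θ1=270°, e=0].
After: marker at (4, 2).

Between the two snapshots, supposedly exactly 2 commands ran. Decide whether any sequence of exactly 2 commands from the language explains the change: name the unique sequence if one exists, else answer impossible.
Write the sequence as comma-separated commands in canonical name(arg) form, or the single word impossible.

key: order matters: swapping rotate(0, 180) and rotate(0, -90) lands elsewhere
initial: [θ0=0°, θ1=270°, e=0]
1. rotate(0, 180) → [θ0=180°, θ1=270°, e=0]
2. rotate(0, -90) → [θ0=90°, θ1=270°, e=0]
no rival 2-sequence matches.

rotate(0, 180), rotate(0, -90)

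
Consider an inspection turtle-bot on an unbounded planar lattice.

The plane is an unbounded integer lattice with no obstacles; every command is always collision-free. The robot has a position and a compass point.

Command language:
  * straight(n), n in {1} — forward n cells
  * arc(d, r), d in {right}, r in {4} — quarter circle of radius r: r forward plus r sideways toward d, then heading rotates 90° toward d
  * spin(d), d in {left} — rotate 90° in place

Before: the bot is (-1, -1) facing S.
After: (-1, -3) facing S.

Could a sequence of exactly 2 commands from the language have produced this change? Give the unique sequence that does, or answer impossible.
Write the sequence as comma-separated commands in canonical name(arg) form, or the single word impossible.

straight(1), straight(1)

key: still facing S at the end — nothing in the sequence rotates
from: (-1, -1) facing S
t=1 straight(1) ⇒ (-1, -2) facing S
t=2 straight(1) ⇒ (-1, -3) facing S
all 9 alternatives checked — unique.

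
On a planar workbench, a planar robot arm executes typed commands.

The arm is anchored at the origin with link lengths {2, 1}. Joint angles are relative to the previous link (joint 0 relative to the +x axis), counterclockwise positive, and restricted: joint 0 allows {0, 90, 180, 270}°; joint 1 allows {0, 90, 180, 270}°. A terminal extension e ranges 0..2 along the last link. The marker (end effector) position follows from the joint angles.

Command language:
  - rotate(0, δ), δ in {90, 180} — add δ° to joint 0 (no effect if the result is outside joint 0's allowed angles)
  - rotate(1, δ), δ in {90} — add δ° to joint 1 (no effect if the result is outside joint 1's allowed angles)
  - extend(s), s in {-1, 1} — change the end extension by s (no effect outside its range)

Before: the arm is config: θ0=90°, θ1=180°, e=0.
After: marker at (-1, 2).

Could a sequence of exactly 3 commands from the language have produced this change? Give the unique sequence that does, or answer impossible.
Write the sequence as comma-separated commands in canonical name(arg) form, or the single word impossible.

rotate(1, 90), rotate(1, 90), rotate(1, 90)

start: config: θ0=90°, θ1=180°, e=0
t=1 rotate(1, 90) ⇒ config: θ0=90°, θ1=270°, e=0
t=2 rotate(1, 90) ⇒ config: θ0=90°, θ1=0°, e=0
t=3 rotate(1, 90) ⇒ config: θ0=90°, θ1=90°, e=0
uniquely the one of 125 3-step routes that fits.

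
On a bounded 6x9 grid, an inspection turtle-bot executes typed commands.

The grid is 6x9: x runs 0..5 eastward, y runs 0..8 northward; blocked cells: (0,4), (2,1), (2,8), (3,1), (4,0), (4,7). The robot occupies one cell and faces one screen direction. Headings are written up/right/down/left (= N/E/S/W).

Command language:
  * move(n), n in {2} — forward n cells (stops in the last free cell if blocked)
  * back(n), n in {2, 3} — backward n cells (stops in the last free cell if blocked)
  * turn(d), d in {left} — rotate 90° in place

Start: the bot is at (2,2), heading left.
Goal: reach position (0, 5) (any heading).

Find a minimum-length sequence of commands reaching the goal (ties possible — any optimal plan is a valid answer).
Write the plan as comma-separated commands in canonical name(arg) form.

turn(left), back(3), turn(left), back(3)

t0: at (2,2), heading left
[1] after turn(left): at (2,2), heading down
[2] after back(3): at (2,5), heading down
[3] after turn(left): at (2,5), heading right
[4] after back(3): at (0,5), heading right
minimal: 4 command(s), checked below 4.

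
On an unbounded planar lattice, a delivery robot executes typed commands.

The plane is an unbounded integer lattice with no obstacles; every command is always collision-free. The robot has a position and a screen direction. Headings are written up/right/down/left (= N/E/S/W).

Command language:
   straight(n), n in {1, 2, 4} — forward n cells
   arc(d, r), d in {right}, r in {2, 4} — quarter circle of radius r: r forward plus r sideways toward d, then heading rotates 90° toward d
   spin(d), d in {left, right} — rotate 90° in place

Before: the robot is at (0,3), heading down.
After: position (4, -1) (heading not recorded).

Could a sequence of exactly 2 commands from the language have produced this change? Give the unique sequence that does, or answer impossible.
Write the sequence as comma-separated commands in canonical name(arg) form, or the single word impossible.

spin(left), arc(right, 4)

key: running arc(right, 4) before spin(left) would end elsewhere — order is forced
start: at (0,3), heading down
t=1 spin(left) ⇒ at (0,3), heading right
t=2 arc(right, 4) ⇒ at (4,-1), heading down
no other 2-command option fits: unique.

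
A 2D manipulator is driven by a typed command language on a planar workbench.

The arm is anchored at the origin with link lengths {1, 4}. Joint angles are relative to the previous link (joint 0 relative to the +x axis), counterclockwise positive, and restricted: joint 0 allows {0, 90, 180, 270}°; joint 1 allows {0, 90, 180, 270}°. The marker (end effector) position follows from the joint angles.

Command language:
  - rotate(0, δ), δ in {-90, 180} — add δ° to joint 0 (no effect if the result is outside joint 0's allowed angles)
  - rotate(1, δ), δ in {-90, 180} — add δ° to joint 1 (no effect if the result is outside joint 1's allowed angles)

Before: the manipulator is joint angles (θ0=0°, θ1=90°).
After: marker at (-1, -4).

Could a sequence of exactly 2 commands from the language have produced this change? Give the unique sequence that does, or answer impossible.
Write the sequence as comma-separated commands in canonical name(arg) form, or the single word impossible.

rotate(0, -90), rotate(0, -90)

from: joint angles (θ0=0°, θ1=90°)
[1] after rotate(0, -90): joint angles (θ0=270°, θ1=90°)
[2] after rotate(0, -90): joint angles (θ0=180°, θ1=90°)
uniquely the one of 16 2-step routes that fits.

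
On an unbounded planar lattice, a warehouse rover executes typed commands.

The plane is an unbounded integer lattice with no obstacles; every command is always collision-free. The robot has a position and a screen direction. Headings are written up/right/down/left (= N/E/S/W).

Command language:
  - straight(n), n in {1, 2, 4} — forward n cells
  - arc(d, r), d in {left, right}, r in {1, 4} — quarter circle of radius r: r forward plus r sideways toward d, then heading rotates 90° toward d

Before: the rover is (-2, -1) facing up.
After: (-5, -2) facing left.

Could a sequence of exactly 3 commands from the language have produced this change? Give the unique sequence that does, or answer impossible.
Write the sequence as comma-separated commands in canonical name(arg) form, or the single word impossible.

key: cell and facing (now W) both changed — the 3 commands mix motion and turning
start: (-2, -1) facing up
1. arc(left, 1) → (-3, 0) facing left
2. arc(left, 1) → (-4, -1) facing down
3. arc(right, 1) → (-5, -2) facing left
no other 3-command option fits: unique.

arc(left, 1), arc(left, 1), arc(right, 1)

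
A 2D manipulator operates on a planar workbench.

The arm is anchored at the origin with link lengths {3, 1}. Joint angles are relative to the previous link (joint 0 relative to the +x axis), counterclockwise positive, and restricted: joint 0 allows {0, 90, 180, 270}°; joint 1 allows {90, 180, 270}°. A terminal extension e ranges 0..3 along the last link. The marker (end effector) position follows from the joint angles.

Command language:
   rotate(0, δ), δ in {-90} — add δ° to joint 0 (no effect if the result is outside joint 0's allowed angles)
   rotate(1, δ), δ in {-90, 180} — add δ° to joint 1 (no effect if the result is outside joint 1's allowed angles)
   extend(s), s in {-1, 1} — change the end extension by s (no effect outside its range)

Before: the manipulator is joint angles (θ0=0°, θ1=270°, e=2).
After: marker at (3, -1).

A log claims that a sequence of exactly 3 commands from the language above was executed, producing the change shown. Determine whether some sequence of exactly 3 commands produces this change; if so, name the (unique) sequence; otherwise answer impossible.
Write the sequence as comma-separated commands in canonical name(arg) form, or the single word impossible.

extend(-1), extend(-1), extend(-1)

from: joint angles (θ0=0°, θ1=270°, e=2)
[1] after extend(-1): joint angles (θ0=0°, θ1=270°, e=1)
[2] after extend(-1): joint angles (θ0=0°, θ1=270°, e=0)
[3] after extend(-1): joint angles (θ0=0°, θ1=270°, e=0)
all 125 alternatives checked — unique.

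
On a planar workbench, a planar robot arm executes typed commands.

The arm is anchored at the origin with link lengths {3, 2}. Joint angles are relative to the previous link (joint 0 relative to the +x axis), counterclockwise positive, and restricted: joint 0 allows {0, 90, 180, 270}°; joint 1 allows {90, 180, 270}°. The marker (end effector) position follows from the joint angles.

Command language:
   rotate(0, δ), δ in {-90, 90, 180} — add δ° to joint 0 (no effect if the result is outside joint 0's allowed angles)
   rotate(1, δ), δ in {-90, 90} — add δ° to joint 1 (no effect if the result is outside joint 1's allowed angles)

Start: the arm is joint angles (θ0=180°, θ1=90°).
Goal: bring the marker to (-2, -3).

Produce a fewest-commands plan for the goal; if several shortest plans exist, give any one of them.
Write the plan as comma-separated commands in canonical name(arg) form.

rotate(1, 90), rotate(1, 90), rotate(0, 90)

from: joint angles (θ0=180°, θ1=90°)
step 1 (rotate(1, 90)): joint angles (θ0=180°, θ1=180°)
step 2 (rotate(1, 90)): joint angles (θ0=180°, θ1=270°)
step 3 (rotate(0, 90)): joint angles (θ0=270°, θ1=270°)
nothing shorter than 3 reaches the goal.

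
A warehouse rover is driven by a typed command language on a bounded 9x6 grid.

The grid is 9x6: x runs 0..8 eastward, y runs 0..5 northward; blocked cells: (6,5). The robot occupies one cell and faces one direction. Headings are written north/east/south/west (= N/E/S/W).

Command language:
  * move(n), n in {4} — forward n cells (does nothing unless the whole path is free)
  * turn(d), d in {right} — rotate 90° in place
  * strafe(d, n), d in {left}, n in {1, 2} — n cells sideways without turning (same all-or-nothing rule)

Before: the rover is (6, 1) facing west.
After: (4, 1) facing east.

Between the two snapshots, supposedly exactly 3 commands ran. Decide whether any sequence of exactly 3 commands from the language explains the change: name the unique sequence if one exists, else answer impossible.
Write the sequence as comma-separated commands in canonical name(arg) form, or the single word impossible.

turn(right), strafe(left, 2), turn(right)

key: position moved to (4,1) AND the heading swung to E — translation plus rotation needed
begin: (6, 1) facing west
step 1 (turn(right)): (6, 1) facing north
step 2 (strafe(left, 2)): (4, 1) facing north
step 3 (turn(right)): (4, 1) facing east
no rival 3-sequence matches.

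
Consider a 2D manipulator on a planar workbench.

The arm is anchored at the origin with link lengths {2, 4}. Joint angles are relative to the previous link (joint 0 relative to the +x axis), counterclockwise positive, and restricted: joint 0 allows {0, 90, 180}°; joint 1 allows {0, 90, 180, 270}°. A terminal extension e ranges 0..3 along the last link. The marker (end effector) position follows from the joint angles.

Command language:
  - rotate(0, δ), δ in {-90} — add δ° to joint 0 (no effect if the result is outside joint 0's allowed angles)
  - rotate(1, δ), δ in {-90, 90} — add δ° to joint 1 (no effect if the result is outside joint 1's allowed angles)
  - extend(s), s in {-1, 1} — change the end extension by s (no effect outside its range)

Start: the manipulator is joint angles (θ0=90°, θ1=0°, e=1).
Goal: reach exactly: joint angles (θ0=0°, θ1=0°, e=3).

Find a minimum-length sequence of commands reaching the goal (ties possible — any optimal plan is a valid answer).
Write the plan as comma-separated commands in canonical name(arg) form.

rotate(0, -90), extend(1), extend(1)

from: joint angles (θ0=90°, θ1=0°, e=1)
[1] after rotate(0, -90): joint angles (θ0=0°, θ1=0°, e=1)
[2] after extend(1): joint angles (θ0=0°, θ1=0°, e=2)
[3] after extend(1): joint angles (θ0=0°, θ1=0°, e=3)
shorter routes all fall short; 3 is best.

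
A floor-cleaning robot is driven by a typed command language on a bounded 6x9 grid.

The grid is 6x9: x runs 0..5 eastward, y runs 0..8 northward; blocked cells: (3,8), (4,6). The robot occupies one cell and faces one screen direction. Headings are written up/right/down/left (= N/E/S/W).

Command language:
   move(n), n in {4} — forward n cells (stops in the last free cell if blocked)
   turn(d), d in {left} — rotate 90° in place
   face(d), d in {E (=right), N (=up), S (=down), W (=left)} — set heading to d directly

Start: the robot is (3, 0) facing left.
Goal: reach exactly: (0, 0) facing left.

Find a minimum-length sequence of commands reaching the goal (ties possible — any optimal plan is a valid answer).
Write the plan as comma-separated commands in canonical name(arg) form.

begin: (3, 0) facing left
[1] after move(4): (0, 0) facing left
nothing shorter than 1 reaches the goal.

move(4)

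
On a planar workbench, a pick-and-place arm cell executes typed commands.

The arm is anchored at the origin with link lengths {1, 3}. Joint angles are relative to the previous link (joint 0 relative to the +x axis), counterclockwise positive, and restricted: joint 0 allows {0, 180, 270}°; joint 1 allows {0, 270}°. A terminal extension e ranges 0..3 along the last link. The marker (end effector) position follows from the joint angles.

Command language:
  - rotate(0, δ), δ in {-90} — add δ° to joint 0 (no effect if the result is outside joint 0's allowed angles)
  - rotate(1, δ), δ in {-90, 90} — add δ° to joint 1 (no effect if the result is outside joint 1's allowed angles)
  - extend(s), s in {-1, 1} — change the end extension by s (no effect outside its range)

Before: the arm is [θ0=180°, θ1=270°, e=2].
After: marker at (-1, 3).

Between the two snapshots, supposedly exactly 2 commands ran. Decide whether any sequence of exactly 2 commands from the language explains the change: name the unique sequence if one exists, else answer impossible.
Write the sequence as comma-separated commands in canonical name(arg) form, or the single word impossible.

extend(-1), extend(-1)

begin: [θ0=180°, θ1=270°, e=2]
1. extend(-1) → [θ0=180°, θ1=270°, e=1]
2. extend(-1) → [θ0=180°, θ1=270°, e=0]
no other 2-command option fits: unique.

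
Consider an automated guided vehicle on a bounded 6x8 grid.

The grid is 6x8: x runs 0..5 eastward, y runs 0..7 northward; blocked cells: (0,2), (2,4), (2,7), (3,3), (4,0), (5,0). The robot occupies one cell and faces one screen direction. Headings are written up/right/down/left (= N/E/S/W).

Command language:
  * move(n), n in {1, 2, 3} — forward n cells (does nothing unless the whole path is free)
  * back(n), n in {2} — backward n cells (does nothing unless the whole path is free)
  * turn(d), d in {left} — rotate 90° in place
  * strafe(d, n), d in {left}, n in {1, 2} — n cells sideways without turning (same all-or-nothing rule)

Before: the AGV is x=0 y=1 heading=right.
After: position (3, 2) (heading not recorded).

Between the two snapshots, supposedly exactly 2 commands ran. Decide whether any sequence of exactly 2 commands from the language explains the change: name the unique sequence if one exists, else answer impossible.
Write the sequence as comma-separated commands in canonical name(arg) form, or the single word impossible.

move(3), strafe(left, 1)

key: running strafe(left, 1) before move(3) would end elsewhere — order is forced
t0: x=0 y=1 heading=right
step 1 (move(3)): x=3 y=1 heading=right
step 2 (strafe(left, 1)): x=3 y=2 heading=right
no other 2-command option fits: unique.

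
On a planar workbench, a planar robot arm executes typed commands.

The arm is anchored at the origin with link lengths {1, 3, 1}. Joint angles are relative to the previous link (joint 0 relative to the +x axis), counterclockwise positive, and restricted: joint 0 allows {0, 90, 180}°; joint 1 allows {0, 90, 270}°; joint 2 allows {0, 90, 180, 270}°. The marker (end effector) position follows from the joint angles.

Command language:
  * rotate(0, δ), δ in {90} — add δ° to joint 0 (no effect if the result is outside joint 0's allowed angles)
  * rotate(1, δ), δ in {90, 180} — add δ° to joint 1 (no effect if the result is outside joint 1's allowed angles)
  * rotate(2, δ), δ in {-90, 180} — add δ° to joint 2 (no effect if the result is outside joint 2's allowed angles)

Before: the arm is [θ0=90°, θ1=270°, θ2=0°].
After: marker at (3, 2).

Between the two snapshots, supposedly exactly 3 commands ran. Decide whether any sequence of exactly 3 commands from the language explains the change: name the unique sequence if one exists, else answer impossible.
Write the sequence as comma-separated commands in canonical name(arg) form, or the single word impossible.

rotate(2, -90), rotate(2, -90), rotate(2, -90)

start: [θ0=90°, θ1=270°, θ2=0°]
t=1 rotate(2, -90) ⇒ [θ0=90°, θ1=270°, θ2=270°]
t=2 rotate(2, -90) ⇒ [θ0=90°, θ1=270°, θ2=180°]
t=3 rotate(2, -90) ⇒ [θ0=90°, θ1=270°, θ2=90°]
no other 3-command option fits: unique.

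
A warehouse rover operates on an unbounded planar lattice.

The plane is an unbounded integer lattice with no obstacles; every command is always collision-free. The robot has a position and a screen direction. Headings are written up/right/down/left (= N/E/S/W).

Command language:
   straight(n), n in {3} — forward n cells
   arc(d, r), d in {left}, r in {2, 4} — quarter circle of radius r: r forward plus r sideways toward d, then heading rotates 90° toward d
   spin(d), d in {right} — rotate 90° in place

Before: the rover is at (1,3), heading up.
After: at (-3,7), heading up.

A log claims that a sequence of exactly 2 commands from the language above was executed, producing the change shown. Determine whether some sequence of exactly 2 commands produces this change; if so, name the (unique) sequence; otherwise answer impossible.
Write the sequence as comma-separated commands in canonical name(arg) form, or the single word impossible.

arc(left, 4), spin(right)

key: heading stays N — rotations cancel among the 2 commands
initial: at (1,3), heading up
1. arc(left, 4) → at (-3,7), heading left
2. spin(right) → at (-3,7), heading up
all 16 alternatives checked — unique.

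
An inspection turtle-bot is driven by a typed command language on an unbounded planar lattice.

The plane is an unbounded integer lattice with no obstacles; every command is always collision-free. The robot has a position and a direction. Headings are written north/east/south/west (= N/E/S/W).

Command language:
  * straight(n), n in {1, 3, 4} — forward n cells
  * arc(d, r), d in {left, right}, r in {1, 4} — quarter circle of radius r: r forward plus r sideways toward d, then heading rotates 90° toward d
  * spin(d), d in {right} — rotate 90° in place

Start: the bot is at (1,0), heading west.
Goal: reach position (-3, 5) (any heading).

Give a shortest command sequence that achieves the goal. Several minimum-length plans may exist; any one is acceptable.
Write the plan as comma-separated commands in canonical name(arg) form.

initial: at (1,0), heading west
[1] after arc(right, 4): at (-3,4), heading north
[2] after straight(1): at (-3,5), heading north
minimal: 2 command(s), checked below 2.

arc(right, 4), straight(1)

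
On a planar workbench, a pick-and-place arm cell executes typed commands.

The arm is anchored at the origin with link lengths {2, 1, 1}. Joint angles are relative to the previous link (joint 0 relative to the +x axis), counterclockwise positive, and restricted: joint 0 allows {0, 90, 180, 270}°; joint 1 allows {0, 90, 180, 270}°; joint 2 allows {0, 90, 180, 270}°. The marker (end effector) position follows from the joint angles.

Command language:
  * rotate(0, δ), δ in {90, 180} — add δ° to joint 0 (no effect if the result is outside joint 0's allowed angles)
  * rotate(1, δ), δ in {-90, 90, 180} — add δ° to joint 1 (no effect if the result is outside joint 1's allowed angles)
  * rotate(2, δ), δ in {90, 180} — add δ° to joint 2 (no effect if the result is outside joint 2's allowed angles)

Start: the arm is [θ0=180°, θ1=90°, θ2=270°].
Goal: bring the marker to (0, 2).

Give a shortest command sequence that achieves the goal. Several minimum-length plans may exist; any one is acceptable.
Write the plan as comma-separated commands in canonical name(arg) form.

rotate(0, 90), rotate(2, 180), rotate(2, 90), rotate(0, 180)

t0: [θ0=180°, θ1=90°, θ2=270°]
step 1 (rotate(0, 90)): [θ0=270°, θ1=90°, θ2=270°]
step 2 (rotate(2, 180)): [θ0=270°, θ1=90°, θ2=90°]
step 3 (rotate(2, 90)): [θ0=270°, θ1=90°, θ2=180°]
step 4 (rotate(0, 180)): [θ0=90°, θ1=90°, θ2=180°]
no 3-step plan works, so 4 is optimal.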